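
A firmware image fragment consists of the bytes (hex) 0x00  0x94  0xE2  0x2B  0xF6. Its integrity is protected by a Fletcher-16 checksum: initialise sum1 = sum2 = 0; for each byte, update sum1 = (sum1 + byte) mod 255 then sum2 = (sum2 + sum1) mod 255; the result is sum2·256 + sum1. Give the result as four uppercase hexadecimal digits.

Running sums (mod 255):
  after byte 0 (0x00): sum1=0, sum2=0
  after byte 1 (0x94): sum1=148, sum2=148
  after byte 2 (0xE2): sum1=119, sum2=12
  after byte 3 (0x2B): sum1=162, sum2=174
  after byte 4 (0xF6): sum1=153, sum2=72
Checksum = sum2·256 + sum1 = 72·256 + 153 = 18585 = 0x4899.

4899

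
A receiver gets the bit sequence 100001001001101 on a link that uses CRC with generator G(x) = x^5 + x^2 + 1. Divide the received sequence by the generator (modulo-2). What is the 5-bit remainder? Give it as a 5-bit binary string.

Modulo-2 division of 100001001001101 by 100101:
  pos 0: 100001 XOR 100101 = 000100
  pos 3: 100001 XOR 100101 = 000100
  pos 6: 100001 XOR 100101 = 000100
  pos 9: 100101 XOR 100101 = 000000
Remainder = 00000 (zero — the frame passes the CRC check).

00000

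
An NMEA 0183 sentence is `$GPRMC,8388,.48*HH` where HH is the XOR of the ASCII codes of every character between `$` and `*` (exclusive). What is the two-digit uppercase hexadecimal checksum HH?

XOR the ASCII codes of the payload characters:
  'G' = 0x47 → acc = 0x47
  'P' = 0x50 → acc = 0x17
  'R' = 0x52 → acc = 0x45
  'M' = 0x4D → acc = 0x08
  'C' = 0x43 → acc = 0x4B
  ',' = 0x2C → acc = 0x67
  '8' = 0x38 → acc = 0x5F
  '3' = 0x33 → acc = 0x6C
  '8' = 0x38 → acc = 0x54
  '8' = 0x38 → acc = 0x6C
  ',' = 0x2C → acc = 0x40
  '.' = 0x2E → acc = 0x6E
  '4' = 0x34 → acc = 0x5A
  '8' = 0x38 → acc = 0x62
Checksum = 0x62.

62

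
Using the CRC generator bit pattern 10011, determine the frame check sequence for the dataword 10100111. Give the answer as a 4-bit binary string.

Append 4 zeros: 101001110000. Divide by 10011 (XOR where the leading bit is 1):
  pos 0: 10100 XOR 10011 = 00111
  pos 2: 11111 XOR 10011 = 01100
  pos 3: 11001 XOR 10011 = 01010
  pos 4: 10100 XOR 10011 = 00111
  pos 6: 11100 XOR 10011 = 01111
  pos 7: 11110 XOR 10011 = 01101
Remainder (last 4 bits) = 1101. This is the CRC / FCS.

1101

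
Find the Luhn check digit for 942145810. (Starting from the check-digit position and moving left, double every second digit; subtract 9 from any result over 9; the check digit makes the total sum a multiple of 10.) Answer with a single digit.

Partial digits right→left: 0 1 8 5 4 1 2 4 9
Double every second digit counting from the check-digit position (so the 1st, 3rd, 5th, ... of the partial from the right).
  doubled (with −9 where >9): 0 7 8 4 9 → sum 28
  kept as-is: 1 5 1 4 → sum 11
Total = 28 + 11 = 39.
Check digit = (10 − (39 mod 10)) mod 10 = 1.

1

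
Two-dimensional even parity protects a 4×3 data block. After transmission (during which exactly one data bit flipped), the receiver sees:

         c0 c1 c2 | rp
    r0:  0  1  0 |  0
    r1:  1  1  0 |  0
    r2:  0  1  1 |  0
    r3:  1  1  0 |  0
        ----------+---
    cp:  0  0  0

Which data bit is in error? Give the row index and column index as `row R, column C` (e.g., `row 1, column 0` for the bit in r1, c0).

Recompute each row's even parity and compare to rp:
  r0: data parity 1, sent rp 0 → mismatch
  r1: data parity 0, sent rp 0 → ok
  r2: data parity 0, sent rp 0 → ok
  r3: data parity 0, sent rp 0 → ok
Recompute each column's even parity and compare to cp:
  c0: data parity 0, sent cp 0 → ok
  c1: data parity 0, sent cp 0 → ok
  c2: data parity 1, sent cp 0 → mismatch
Exactly one row (r0) and one column (c2) fail → the flipped bit is at their intersection.

row 0, column 2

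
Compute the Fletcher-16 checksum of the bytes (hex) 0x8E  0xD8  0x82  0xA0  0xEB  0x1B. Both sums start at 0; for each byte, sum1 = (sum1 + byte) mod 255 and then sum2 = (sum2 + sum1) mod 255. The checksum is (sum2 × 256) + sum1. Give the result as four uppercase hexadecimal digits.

Running sums (mod 255):
  after byte 0 (0x8E): sum1=142, sum2=142
  after byte 1 (0xD8): sum1=103, sum2=245
  after byte 2 (0x82): sum1=233, sum2=223
  after byte 3 (0xA0): sum1=138, sum2=106
  after byte 4 (0xEB): sum1=118, sum2=224
  after byte 5 (0x1B): sum1=145, sum2=114
Checksum = sum2·256 + sum1 = 114·256 + 145 = 29329 = 0x7291.

7291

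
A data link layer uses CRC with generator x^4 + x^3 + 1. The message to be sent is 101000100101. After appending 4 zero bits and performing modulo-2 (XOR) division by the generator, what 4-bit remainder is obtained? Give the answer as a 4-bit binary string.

Append 4 zeros: 1010001001010000. Divide by 11001 (XOR where the leading bit is 1):
  pos 0: 10100 XOR 11001 = 01101
  pos 1: 11010 XOR 11001 = 00011
  pos 4: 11100 XOR 11001 = 00101
  pos 6: 10110 XOR 11001 = 01111
  pos 7: 11111 XOR 11001 = 00110
  pos 9: 11000 XOR 11001 = 00001
Remainder (last 4 bits) = 0100. This is the CRC / FCS.

0100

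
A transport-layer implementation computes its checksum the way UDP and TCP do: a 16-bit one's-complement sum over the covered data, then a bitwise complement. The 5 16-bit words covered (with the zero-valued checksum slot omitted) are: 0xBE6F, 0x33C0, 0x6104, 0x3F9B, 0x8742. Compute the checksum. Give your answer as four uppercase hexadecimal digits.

One's-complement addition (fold any carry out of bit 15 back into bit 0):
  0xBE6F + 0x33C0 = 0x0F22F
  0xF22F + 0x6104 = 0x15333 → wrap carry → 0x5334
  0x5334 + 0x3F9B = 0x092CF
  0x92CF + 0x8742 = 0x11A11 → wrap carry → 0x1A12
One's-complement sum = 0x1A12.
Checksum = ~0x1A12 & 0xFFFF = 0xE5ED.

E5ED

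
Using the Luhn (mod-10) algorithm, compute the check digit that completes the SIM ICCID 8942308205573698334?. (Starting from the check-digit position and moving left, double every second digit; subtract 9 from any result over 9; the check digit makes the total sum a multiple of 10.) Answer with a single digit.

Partial digits right→left: 4 3 3 8 9 6 3 7 5 5 0 2 8 0 3 2 4 9 8
Double every second digit counting from the check-digit position (so the 1st, 3rd, 5th, ... of the partial from the right).
  doubled (with −9 where >9): 8 6 9 6 1 0 7 6 8 7 → sum 58
  kept as-is: 3 8 6 7 5 2 0 2 9 → sum 42
Total = 58 + 42 = 100.
Check digit = (10 − (100 mod 10)) mod 10 = 0.

0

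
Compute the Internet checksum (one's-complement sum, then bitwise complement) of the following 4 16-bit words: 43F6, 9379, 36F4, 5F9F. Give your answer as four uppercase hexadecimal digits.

One's-complement addition (fold any carry out of bit 15 back into bit 0):
  0x43F6 + 0x9379 = 0x0D76F
  0xD76F + 0x36F4 = 0x10E63 → wrap carry → 0x0E64
  0x0E64 + 0x5F9F = 0x06E03
One's-complement sum = 0x6E03.
Checksum = ~0x6E03 & 0xFFFF = 0x91FC.

91FC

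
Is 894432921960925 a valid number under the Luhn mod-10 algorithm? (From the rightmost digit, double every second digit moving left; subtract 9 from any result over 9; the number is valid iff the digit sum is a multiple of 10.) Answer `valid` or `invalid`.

From the right, keep odd positions and double even positions (subtract 9 from any doubled value over 9):
  doubled (positions 2,4,...): 4 0 9 4 4 8 9 → sum 38
  kept (positions 1,3,...): 5 9 6 1 9 3 4 8 → sum 45
Total = 83.
83 mod 10 = 3, so the number is invalid.

invalid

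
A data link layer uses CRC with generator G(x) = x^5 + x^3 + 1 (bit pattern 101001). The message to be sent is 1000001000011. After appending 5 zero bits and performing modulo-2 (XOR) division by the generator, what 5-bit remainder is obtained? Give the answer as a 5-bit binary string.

01100

Append 5 zeros: 100000100001100000. Divide by 101001 (XOR where the leading bit is 1):
  pos 0: 100000 XOR 101001 = 001001
  pos 2: 100110 XOR 101001 = 001111
  pos 4: 111100 XOR 101001 = 010101
  pos 5: 101010 XOR 101001 = 000011
  pos 9: 111100 XOR 101001 = 010101
  pos 10: 101010 XOR 101001 = 000011
Remainder (last 5 bits) = 01100. This is the CRC / FCS.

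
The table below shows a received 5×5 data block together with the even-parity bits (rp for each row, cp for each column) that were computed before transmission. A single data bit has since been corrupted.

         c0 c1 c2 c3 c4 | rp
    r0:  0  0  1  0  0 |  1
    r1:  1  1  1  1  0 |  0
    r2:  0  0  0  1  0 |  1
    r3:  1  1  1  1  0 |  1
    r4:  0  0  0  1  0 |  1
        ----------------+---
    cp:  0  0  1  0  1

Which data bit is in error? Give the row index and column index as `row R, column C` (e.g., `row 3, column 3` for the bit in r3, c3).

Recompute each row's even parity and compare to rp:
  r0: data parity 1, sent rp 1 → ok
  r1: data parity 0, sent rp 0 → ok
  r2: data parity 1, sent rp 1 → ok
  r3: data parity 0, sent rp 1 → mismatch
  r4: data parity 1, sent rp 1 → ok
Recompute each column's even parity and compare to cp:
  c0: data parity 0, sent cp 0 → ok
  c1: data parity 0, sent cp 0 → ok
  c2: data parity 1, sent cp 1 → ok
  c3: data parity 0, sent cp 0 → ok
  c4: data parity 0, sent cp 1 → mismatch
Exactly one row (r3) and one column (c4) fail → the flipped bit is at their intersection.

row 3, column 4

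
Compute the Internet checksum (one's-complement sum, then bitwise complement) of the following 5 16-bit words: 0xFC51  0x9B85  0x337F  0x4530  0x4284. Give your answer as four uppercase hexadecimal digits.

One's-complement addition (fold any carry out of bit 15 back into bit 0):
  0xFC51 + 0x9B85 = 0x197D6 → wrap carry → 0x97D7
  0x97D7 + 0x337F = 0x0CB56
  0xCB56 + 0x4530 = 0x11086 → wrap carry → 0x1087
  0x1087 + 0x4284 = 0x0530B
One's-complement sum = 0x530B.
Checksum = ~0x530B & 0xFFFF = 0xACF4.

ACF4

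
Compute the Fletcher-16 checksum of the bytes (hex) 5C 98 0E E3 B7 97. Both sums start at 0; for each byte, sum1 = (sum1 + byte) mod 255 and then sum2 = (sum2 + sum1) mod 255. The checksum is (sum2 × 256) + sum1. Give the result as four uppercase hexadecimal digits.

1036

Running sums (mod 255):
  after byte 0 (5C): sum1=92, sum2=92
  after byte 1 (98): sum1=244, sum2=81
  after byte 2 (0E): sum1=3, sum2=84
  after byte 3 (E3): sum1=230, sum2=59
  after byte 4 (B7): sum1=158, sum2=217
  after byte 5 (97): sum1=54, sum2=16
Checksum = sum2·256 + sum1 = 16·256 + 54 = 4150 = 0x1036.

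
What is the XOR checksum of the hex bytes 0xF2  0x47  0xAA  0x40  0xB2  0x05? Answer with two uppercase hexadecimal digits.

E8

XOR the bytes together:
  start with 0xF2
  0xF2 ⊕ 0x47 = 0xB5
  0xB5 ⊕ 0xAA = 0x1F
  0x1F ⊕ 0x40 = 0x5F
  0x5F ⊕ 0xB2 = 0xED
  0xED ⊕ 0x05 = 0xE8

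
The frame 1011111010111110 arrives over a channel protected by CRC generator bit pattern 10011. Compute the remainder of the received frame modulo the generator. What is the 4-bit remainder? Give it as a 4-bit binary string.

Modulo-2 division of 1011111010111110 by 10011:
  pos 0: 10111 XOR 10011 = 00100
  pos 2: 10011 XOR 10011 = 00000
  pos 8: 10111 XOR 10011 = 00100
  pos 10: 10011 XOR 10011 = 00000
Remainder = 0000 (zero — the frame passes the CRC check).

0000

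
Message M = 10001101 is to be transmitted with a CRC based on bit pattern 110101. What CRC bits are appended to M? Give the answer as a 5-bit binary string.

10100

Append 5 zeros: 1000110100000. Divide by 110101 (XOR where the leading bit is 1):
  pos 0: 100011 XOR 110101 = 010110
  pos 1: 101100 XOR 110101 = 011001
  pos 2: 110011 XOR 110101 = 000110
  pos 5: 110000 XOR 110101 = 000101
Remainder (last 5 bits) = 10100. This is the CRC / FCS.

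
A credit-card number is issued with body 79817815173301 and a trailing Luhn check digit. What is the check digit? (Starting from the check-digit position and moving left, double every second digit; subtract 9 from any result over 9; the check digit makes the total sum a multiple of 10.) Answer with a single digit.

Partial digits right→left: 1 0 3 3 7 1 5 1 8 7 1 8 9 7
Double every second digit counting from the check-digit position (so the 1st, 3rd, 5th, ... of the partial from the right).
  doubled (with −9 where >9): 2 6 5 1 7 2 9 → sum 32
  kept as-is: 0 3 1 1 7 8 7 → sum 27
Total = 32 + 27 = 59.
Check digit = (10 − (59 mod 10)) mod 10 = 1.

1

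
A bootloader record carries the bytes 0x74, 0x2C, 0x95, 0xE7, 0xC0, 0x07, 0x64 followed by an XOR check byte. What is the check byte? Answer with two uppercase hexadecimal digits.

XOR the bytes together:
  start with 0x74
  0x74 ⊕ 0x2C = 0x58
  0x58 ⊕ 0x95 = 0xCD
  0xCD ⊕ 0xE7 = 0x2A
  0x2A ⊕ 0xC0 = 0xEA
  0xEA ⊕ 0x07 = 0xED
  0xED ⊕ 0x64 = 0x89

89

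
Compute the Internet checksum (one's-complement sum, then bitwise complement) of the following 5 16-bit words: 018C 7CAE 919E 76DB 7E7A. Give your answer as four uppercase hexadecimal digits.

One's-complement addition (fold any carry out of bit 15 back into bit 0):
  0x018C + 0x7CAE = 0x07E3A
  0x7E3A + 0x919E = 0x10FD8 → wrap carry → 0x0FD9
  0x0FD9 + 0x76DB = 0x086B4
  0x86B4 + 0x7E7A = 0x1052E → wrap carry → 0x052F
One's-complement sum = 0x052F.
Checksum = ~0x052F & 0xFFFF = 0xFAD0.

FAD0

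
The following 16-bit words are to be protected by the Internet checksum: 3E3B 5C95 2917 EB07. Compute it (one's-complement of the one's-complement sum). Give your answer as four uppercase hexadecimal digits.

One's-complement addition (fold any carry out of bit 15 back into bit 0):
  0x3E3B + 0x5C95 = 0x09AD0
  0x9AD0 + 0x2917 = 0x0C3E7
  0xC3E7 + 0xEB07 = 0x1AEEE → wrap carry → 0xAEEF
One's-complement sum = 0xAEEF.
Checksum = ~0xAEEF & 0xFFFF = 0x5110.

5110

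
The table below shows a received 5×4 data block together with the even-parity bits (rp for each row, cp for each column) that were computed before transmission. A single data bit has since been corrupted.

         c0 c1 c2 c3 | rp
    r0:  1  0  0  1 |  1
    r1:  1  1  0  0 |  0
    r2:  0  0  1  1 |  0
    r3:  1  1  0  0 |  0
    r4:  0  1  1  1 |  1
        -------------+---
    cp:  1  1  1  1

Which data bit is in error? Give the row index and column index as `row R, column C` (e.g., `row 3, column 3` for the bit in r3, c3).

row 0, column 2

Recompute each row's even parity and compare to rp:
  r0: data parity 0, sent rp 1 → mismatch
  r1: data parity 0, sent rp 0 → ok
  r2: data parity 0, sent rp 0 → ok
  r3: data parity 0, sent rp 0 → ok
  r4: data parity 1, sent rp 1 → ok
Recompute each column's even parity and compare to cp:
  c0: data parity 1, sent cp 1 → ok
  c1: data parity 1, sent cp 1 → ok
  c2: data parity 0, sent cp 1 → mismatch
  c3: data parity 1, sent cp 1 → ok
Exactly one row (r0) and one column (c2) fail → the flipped bit is at their intersection.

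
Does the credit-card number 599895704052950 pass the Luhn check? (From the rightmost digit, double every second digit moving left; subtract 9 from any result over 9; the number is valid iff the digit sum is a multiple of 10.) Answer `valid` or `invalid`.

From the right, keep odd positions and double even positions (subtract 9 from any doubled value over 9):
  doubled (positions 2,4,...): 1 4 0 0 1 7 9 → sum 22
  kept (positions 1,3,...): 0 9 5 4 7 9 9 5 → sum 48
Total = 70.
70 mod 10 = 0, so the number is valid.

valid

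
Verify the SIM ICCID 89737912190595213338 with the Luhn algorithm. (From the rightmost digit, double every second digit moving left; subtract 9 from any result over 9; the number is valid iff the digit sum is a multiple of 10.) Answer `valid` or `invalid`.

valid

From the right, keep odd positions and double even positions (subtract 9 from any doubled value over 9):
  doubled (positions 2,4,...): 6 6 4 9 0 2 2 5 5 7 → sum 46
  kept (positions 1,3,...): 8 3 1 5 5 9 2 9 3 9 → sum 54
Total = 100.
100 mod 10 = 0, so the number is valid.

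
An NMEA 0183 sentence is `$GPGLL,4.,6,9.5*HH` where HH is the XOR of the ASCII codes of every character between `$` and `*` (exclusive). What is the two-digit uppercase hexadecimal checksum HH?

72

XOR the ASCII codes of the payload characters:
  'G' = 0x47 → acc = 0x47
  'P' = 0x50 → acc = 0x17
  'G' = 0x47 → acc = 0x50
  'L' = 0x4C → acc = 0x1C
  'L' = 0x4C → acc = 0x50
  ',' = 0x2C → acc = 0x7C
  '4' = 0x34 → acc = 0x48
  '.' = 0x2E → acc = 0x66
  ',' = 0x2C → acc = 0x4A
  '6' = 0x36 → acc = 0x7C
  ',' = 0x2C → acc = 0x50
  '9' = 0x39 → acc = 0x69
  '.' = 0x2E → acc = 0x47
  '5' = 0x35 → acc = 0x72
Checksum = 0x72.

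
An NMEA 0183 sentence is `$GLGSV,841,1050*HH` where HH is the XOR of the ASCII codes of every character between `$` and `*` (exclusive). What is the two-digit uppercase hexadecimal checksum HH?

XOR the ASCII codes of the payload characters:
  'G' = 0x47 → acc = 0x47
  'L' = 0x4C → acc = 0x0B
  'G' = 0x47 → acc = 0x4C
  'S' = 0x53 → acc = 0x1F
  'V' = 0x56 → acc = 0x49
  ',' = 0x2C → acc = 0x65
  '8' = 0x38 → acc = 0x5D
  '4' = 0x34 → acc = 0x69
  '1' = 0x31 → acc = 0x58
  ',' = 0x2C → acc = 0x74
  '1' = 0x31 → acc = 0x45
  '0' = 0x30 → acc = 0x75
  '5' = 0x35 → acc = 0x40
  '0' = 0x30 → acc = 0x70
Checksum = 0x70.

70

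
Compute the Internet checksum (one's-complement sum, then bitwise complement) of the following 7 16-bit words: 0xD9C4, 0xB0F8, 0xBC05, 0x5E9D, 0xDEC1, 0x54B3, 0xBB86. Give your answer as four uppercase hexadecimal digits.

One's-complement addition (fold any carry out of bit 15 back into bit 0):
  0xD9C4 + 0xB0F8 = 0x18ABC → wrap carry → 0x8ABD
  0x8ABD + 0xBC05 = 0x146C2 → wrap carry → 0x46C3
  0x46C3 + 0x5E9D = 0x0A560
  0xA560 + 0xDEC1 = 0x18421 → wrap carry → 0x8422
  0x8422 + 0x54B3 = 0x0D8D5
  0xD8D5 + 0xBB86 = 0x1945B → wrap carry → 0x945C
One's-complement sum = 0x945C.
Checksum = ~0x945C & 0xFFFF = 0x6BA3.

6BA3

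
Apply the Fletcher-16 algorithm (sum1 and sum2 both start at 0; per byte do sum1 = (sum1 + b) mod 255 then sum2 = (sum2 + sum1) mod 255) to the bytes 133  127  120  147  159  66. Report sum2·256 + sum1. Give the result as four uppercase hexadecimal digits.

BCF2

Running sums (mod 255):
  after byte 0 (133): sum1=133, sum2=133
  after byte 1 (127): sum1=5, sum2=138
  after byte 2 (120): sum1=125, sum2=8
  after byte 3 (147): sum1=17, sum2=25
  after byte 4 (159): sum1=176, sum2=201
  after byte 5 (66): sum1=242, sum2=188
Checksum = sum2·256 + sum1 = 188·256 + 242 = 48370 = 0xBCF2.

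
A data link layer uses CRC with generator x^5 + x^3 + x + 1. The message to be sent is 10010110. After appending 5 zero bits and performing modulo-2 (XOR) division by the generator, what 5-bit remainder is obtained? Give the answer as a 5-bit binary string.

Append 5 zeros: 1001011000000. Divide by 101011 (XOR where the leading bit is 1):
  pos 0: 100101 XOR 101011 = 001110
  pos 2: 111010 XOR 101011 = 010001
  pos 3: 100010 XOR 101011 = 001001
  pos 5: 100100 XOR 101011 = 001111
  pos 7: 111100 XOR 101011 = 010111
Remainder (last 5 bits) = 10111. This is the CRC / FCS.

10111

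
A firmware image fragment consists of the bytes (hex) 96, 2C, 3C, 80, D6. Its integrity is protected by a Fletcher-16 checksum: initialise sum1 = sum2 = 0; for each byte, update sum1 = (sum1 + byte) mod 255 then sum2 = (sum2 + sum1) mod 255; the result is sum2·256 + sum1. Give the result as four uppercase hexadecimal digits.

Running sums (mod 255):
  after byte 0 (96): sum1=150, sum2=150
  after byte 1 (2C): sum1=194, sum2=89
  after byte 2 (3C): sum1=254, sum2=88
  after byte 3 (80): sum1=127, sum2=215
  after byte 4 (D6): sum1=86, sum2=46
Checksum = sum2·256 + sum1 = 46·256 + 86 = 11862 = 0x2E56.

2E56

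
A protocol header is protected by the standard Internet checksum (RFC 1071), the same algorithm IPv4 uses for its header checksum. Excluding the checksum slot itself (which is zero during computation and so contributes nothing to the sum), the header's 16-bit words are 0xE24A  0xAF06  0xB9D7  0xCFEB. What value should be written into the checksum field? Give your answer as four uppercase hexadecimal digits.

One's-complement addition (fold any carry out of bit 15 back into bit 0):
  0xE24A + 0xAF06 = 0x19150 → wrap carry → 0x9151
  0x9151 + 0xB9D7 = 0x14B28 → wrap carry → 0x4B29
  0x4B29 + 0xCFEB = 0x11B14 → wrap carry → 0x1B15
One's-complement sum = 0x1B15.
Checksum = ~0x1B15 & 0xFFFF = 0xE4EA.

E4EA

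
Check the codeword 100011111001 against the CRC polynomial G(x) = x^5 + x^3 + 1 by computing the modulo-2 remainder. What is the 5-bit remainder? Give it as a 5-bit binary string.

Modulo-2 division of 100011111001 by 101001:
  pos 0: 100011 XOR 101001 = 001010
  pos 2: 101011 XOR 101001 = 000010
  pos 6: 101001 XOR 101001 = 000000
Remainder = 00000 (zero — the frame passes the CRC check).

00000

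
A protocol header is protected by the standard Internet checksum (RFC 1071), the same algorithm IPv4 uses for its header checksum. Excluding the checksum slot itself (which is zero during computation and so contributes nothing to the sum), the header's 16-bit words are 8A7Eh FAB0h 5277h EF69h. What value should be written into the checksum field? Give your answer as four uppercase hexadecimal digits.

38EF

One's-complement addition (fold any carry out of bit 15 back into bit 0):
  0x8A7E + 0xFAB0 = 0x1852E → wrap carry → 0x852F
  0x852F + 0x5277 = 0x0D7A6
  0xD7A6 + 0xEF69 = 0x1C70F → wrap carry → 0xC710
One's-complement sum = 0xC710.
Checksum = ~0xC710 & 0xFFFF = 0x38EF.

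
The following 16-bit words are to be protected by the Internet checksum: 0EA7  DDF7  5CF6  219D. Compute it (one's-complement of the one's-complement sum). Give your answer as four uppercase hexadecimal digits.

94CD

One's-complement addition (fold any carry out of bit 15 back into bit 0):
  0x0EA7 + 0xDDF7 = 0x0EC9E
  0xEC9E + 0x5CF6 = 0x14994 → wrap carry → 0x4995
  0x4995 + 0x219D = 0x06B32
One's-complement sum = 0x6B32.
Checksum = ~0x6B32 & 0xFFFF = 0x94CD.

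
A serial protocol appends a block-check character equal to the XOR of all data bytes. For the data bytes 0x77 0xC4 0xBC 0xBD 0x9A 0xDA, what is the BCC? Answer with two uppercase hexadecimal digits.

F2

XOR the bytes together:
  start with 0x77
  0x77 ⊕ 0xC4 = 0xB3
  0xB3 ⊕ 0xBC = 0x0F
  0x0F ⊕ 0xBD = 0xB2
  0xB2 ⊕ 0x9A = 0x28
  0x28 ⊕ 0xDA = 0xF2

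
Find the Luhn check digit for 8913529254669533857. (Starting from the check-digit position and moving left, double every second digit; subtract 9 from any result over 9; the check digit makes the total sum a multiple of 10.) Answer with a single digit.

1

Partial digits right→left: 7 5 8 3 3 5 9 6 6 4 5 2 9 2 5 3 1 9 8
Double every second digit counting from the check-digit position (so the 1st, 3rd, 5th, ... of the partial from the right).
  doubled (with −9 where >9): 5 7 6 9 3 1 9 1 2 7 → sum 50
  kept as-is: 5 3 5 6 4 2 2 3 9 → sum 39
Total = 50 + 39 = 89.
Check digit = (10 − (89 mod 10)) mod 10 = 1.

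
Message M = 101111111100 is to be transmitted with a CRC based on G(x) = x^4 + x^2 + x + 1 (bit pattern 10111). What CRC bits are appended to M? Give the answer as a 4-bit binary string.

Append 4 zeros: 1011111111000000. Divide by 10111 (XOR where the leading bit is 1):
  pos 0: 10111 XOR 10111 = 00000
  pos 5: 11111 XOR 10111 = 01000
  pos 6: 10000 XOR 10111 = 00111
  pos 8: 11100 XOR 10111 = 01011
  pos 9: 10110 XOR 10111 = 00001
Remainder (last 4 bits) = 0100. This is the CRC / FCS.

0100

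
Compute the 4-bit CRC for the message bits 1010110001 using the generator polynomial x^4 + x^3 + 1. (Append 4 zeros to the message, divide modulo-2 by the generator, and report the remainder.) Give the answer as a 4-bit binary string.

Append 4 zeros: 10101100010000. Divide by 11001 (XOR where the leading bit is 1):
  pos 0: 10101 XOR 11001 = 01100
  pos 1: 11001 XOR 11001 = 00000
  pos 9: 10000 XOR 11001 = 01001
Remainder (last 4 bits) = 1001. This is the CRC / FCS.

1001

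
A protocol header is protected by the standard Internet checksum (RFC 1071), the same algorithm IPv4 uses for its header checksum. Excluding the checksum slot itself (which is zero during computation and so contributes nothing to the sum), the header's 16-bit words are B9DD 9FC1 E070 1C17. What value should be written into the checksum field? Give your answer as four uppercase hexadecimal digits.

A9D8

One's-complement addition (fold any carry out of bit 15 back into bit 0):
  0xB9DD + 0x9FC1 = 0x1599E → wrap carry → 0x599F
  0x599F + 0xE070 = 0x13A0F → wrap carry → 0x3A10
  0x3A10 + 0x1C17 = 0x05627
One's-complement sum = 0x5627.
Checksum = ~0x5627 & 0xFFFF = 0xA9D8.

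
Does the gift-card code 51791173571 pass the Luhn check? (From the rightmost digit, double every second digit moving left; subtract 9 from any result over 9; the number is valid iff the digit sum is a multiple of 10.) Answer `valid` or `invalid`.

valid

From the right, keep odd positions and double even positions (subtract 9 from any doubled value over 9):
  doubled (positions 2,4,...): 5 6 2 9 2 → sum 24
  kept (positions 1,3,...): 1 5 7 1 7 5 → sum 26
Total = 50.
50 mod 10 = 0, so the number is valid.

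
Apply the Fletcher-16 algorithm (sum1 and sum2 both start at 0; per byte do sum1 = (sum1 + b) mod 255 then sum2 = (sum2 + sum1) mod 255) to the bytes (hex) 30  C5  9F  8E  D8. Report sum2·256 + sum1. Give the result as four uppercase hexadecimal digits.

DCFC

Running sums (mod 255):
  after byte 0 (30): sum1=48, sum2=48
  after byte 1 (C5): sum1=245, sum2=38
  after byte 2 (9F): sum1=149, sum2=187
  after byte 3 (8E): sum1=36, sum2=223
  after byte 4 (D8): sum1=252, sum2=220
Checksum = sum2·256 + sum1 = 220·256 + 252 = 56572 = 0xDCFC.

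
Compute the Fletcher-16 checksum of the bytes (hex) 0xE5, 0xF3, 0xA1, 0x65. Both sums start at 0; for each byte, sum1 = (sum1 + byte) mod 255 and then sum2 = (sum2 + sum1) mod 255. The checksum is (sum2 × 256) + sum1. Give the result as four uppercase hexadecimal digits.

1CE0

Running sums (mod 255):
  after byte 0 (0xE5): sum1=229, sum2=229
  after byte 1 (0xF3): sum1=217, sum2=191
  after byte 2 (0xA1): sum1=123, sum2=59
  after byte 3 (0x65): sum1=224, sum2=28
Checksum = sum2·256 + sum1 = 28·256 + 224 = 7392 = 0x1CE0.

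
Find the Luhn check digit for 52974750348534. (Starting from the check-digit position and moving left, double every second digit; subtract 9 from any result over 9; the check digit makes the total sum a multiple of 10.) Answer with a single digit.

Partial digits right→left: 4 3 5 8 4 3 0 5 7 4 7 9 2 5
Double every second digit counting from the check-digit position (so the 1st, 3rd, 5th, ... of the partial from the right).
  doubled (with −9 where >9): 8 1 8 0 5 5 4 → sum 31
  kept as-is: 3 8 3 5 4 9 5 → sum 37
Total = 31 + 37 = 68.
Check digit = (10 − (68 mod 10)) mod 10 = 2.

2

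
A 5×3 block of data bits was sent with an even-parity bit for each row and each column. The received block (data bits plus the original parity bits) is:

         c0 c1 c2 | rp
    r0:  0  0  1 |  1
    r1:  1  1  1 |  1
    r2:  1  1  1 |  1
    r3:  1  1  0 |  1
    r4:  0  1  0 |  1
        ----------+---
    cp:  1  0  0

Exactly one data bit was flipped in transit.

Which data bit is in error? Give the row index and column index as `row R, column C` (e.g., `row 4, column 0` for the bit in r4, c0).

Recompute each row's even parity and compare to rp:
  r0: data parity 1, sent rp 1 → ok
  r1: data parity 1, sent rp 1 → ok
  r2: data parity 1, sent rp 1 → ok
  r3: data parity 0, sent rp 1 → mismatch
  r4: data parity 1, sent rp 1 → ok
Recompute each column's even parity and compare to cp:
  c0: data parity 1, sent cp 1 → ok
  c1: data parity 0, sent cp 0 → ok
  c2: data parity 1, sent cp 0 → mismatch
Exactly one row (r3) and one column (c2) fail → the flipped bit is at their intersection.

row 3, column 2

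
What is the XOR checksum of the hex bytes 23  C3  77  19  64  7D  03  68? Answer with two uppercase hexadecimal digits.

FC

XOR the bytes together:
  start with 0x23
  0x23 ⊕ 0xC3 = 0xE0
  0xE0 ⊕ 0x77 = 0x97
  0x97 ⊕ 0x19 = 0x8E
  0x8E ⊕ 0x64 = 0xEA
  0xEA ⊕ 0x7D = 0x97
  0x97 ⊕ 0x03 = 0x94
  0x94 ⊕ 0x68 = 0xFC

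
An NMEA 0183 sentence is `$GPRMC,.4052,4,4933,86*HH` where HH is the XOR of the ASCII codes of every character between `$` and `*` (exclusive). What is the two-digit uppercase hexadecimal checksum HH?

51

XOR the ASCII codes of the payload characters:
  'G' = 0x47 → acc = 0x47
  'P' = 0x50 → acc = 0x17
  'R' = 0x52 → acc = 0x45
  'M' = 0x4D → acc = 0x08
  'C' = 0x43 → acc = 0x4B
  ',' = 0x2C → acc = 0x67
  '.' = 0x2E → acc = 0x49
  '4' = 0x34 → acc = 0x7D
  '0' = 0x30 → acc = 0x4D
  '5' = 0x35 → acc = 0x78
  '2' = 0x32 → acc = 0x4A
  ',' = 0x2C → acc = 0x66
  '4' = 0x34 → acc = 0x52
  ',' = 0x2C → acc = 0x7E
  '4' = 0x34 → acc = 0x4A
  '9' = 0x39 → acc = 0x73
  '3' = 0x33 → acc = 0x40
  '3' = 0x33 → acc = 0x73
  ',' = 0x2C → acc = 0x5F
  '8' = 0x38 → acc = 0x67
  '6' = 0x36 → acc = 0x51
Checksum = 0x51.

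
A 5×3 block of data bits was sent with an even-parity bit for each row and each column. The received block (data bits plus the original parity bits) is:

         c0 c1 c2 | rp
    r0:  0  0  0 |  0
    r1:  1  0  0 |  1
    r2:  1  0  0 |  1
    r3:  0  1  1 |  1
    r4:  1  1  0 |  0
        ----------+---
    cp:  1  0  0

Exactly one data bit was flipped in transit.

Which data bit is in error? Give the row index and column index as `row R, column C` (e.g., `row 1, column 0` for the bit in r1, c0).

Recompute each row's even parity and compare to rp:
  r0: data parity 0, sent rp 0 → ok
  r1: data parity 1, sent rp 1 → ok
  r2: data parity 1, sent rp 1 → ok
  r3: data parity 0, sent rp 1 → mismatch
  r4: data parity 0, sent rp 0 → ok
Recompute each column's even parity and compare to cp:
  c0: data parity 1, sent cp 1 → ok
  c1: data parity 0, sent cp 0 → ok
  c2: data parity 1, sent cp 0 → mismatch
Exactly one row (r3) and one column (c2) fail → the flipped bit is at their intersection.

row 3, column 2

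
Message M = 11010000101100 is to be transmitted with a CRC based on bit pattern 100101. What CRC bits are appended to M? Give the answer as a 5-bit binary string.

Append 5 zeros: 1101000010110000000. Divide by 100101 (XOR where the leading bit is 1):
  pos 0: 110100 XOR 100101 = 010001
  pos 1: 100010 XOR 100101 = 000111
  pos 4: 111010 XOR 100101 = 011111
  pos 5: 111111 XOR 100101 = 011010
  pos 6: 110101 XOR 100101 = 010000
  pos 7: 100000 XOR 100101 = 000101
  pos 10: 101000 XOR 100101 = 001101
  pos 12: 110100 XOR 100101 = 010001
  pos 13: 100010 XOR 100101 = 000111
Remainder (last 5 bits) = 00111. This is the CRC / FCS.

00111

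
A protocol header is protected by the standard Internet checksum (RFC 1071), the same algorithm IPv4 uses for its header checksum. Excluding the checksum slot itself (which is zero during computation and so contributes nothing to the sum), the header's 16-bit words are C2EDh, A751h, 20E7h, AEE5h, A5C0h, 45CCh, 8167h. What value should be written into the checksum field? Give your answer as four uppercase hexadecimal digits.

58FF

One's-complement addition (fold any carry out of bit 15 back into bit 0):
  0xC2ED + 0xA751 = 0x16A3E → wrap carry → 0x6A3F
  0x6A3F + 0x20E7 = 0x08B26
  0x8B26 + 0xAEE5 = 0x13A0B → wrap carry → 0x3A0C
  0x3A0C + 0xA5C0 = 0x0DFCC
  0xDFCC + 0x45CC = 0x12598 → wrap carry → 0x2599
  0x2599 + 0x8167 = 0x0A700
One's-complement sum = 0xA700.
Checksum = ~0xA700 & 0xFFFF = 0x58FF.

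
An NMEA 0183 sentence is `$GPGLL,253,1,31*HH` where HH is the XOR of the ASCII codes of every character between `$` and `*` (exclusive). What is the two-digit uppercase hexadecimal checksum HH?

XOR the ASCII codes of the payload characters:
  'G' = 0x47 → acc = 0x47
  'P' = 0x50 → acc = 0x17
  'G' = 0x47 → acc = 0x50
  'L' = 0x4C → acc = 0x1C
  'L' = 0x4C → acc = 0x50
  ',' = 0x2C → acc = 0x7C
  '2' = 0x32 → acc = 0x4E
  '5' = 0x35 → acc = 0x7B
  '3' = 0x33 → acc = 0x48
  ',' = 0x2C → acc = 0x64
  '1' = 0x31 → acc = 0x55
  ',' = 0x2C → acc = 0x79
  '3' = 0x33 → acc = 0x4A
  '1' = 0x31 → acc = 0x7B
Checksum = 0x7B.

7B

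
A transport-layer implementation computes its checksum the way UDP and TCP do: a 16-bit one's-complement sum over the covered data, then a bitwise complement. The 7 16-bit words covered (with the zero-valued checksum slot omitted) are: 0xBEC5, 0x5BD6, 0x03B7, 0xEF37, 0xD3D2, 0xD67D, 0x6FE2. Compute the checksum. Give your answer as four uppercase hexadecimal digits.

One's-complement addition (fold any carry out of bit 15 back into bit 0):
  0xBEC5 + 0x5BD6 = 0x11A9B → wrap carry → 0x1A9C
  0x1A9C + 0x03B7 = 0x01E53
  0x1E53 + 0xEF37 = 0x10D8A → wrap carry → 0x0D8B
  0x0D8B + 0xD3D2 = 0x0E15D
  0xE15D + 0xD67D = 0x1B7DA → wrap carry → 0xB7DB
  0xB7DB + 0x6FE2 = 0x127BD → wrap carry → 0x27BE
One's-complement sum = 0x27BE.
Checksum = ~0x27BE & 0xFFFF = 0xD841.

D841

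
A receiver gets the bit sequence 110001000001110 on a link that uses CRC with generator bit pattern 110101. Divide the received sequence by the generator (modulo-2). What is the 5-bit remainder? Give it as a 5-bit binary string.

00000

Modulo-2 division of 110001000001110 by 110101:
  pos 0: 110001 XOR 110101 = 000100
  pos 3: 100000 XOR 110101 = 010101
  pos 4: 101010 XOR 110101 = 011111
  pos 5: 111110 XOR 110101 = 001011
  pos 7: 101111 XOR 110101 = 011010
  pos 8: 110101 XOR 110101 = 000000
Remainder = 00000 (zero — the frame passes the CRC check).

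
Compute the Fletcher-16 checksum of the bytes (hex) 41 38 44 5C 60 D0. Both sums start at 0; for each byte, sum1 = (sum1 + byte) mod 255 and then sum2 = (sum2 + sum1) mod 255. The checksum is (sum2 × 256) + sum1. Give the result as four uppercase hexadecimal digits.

584B

Running sums (mod 255):
  after byte 0 (41): sum1=65, sum2=65
  after byte 1 (38): sum1=121, sum2=186
  after byte 2 (44): sum1=189, sum2=120
  after byte 3 (5C): sum1=26, sum2=146
  after byte 4 (60): sum1=122, sum2=13
  after byte 5 (D0): sum1=75, sum2=88
Checksum = sum2·256 + sum1 = 88·256 + 75 = 22603 = 0x584B.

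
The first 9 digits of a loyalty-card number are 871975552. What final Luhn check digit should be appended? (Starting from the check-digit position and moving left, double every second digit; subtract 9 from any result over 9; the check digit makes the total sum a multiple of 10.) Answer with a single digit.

5

Partial digits right→left: 2 5 5 5 7 9 1 7 8
Double every second digit counting from the check-digit position (so the 1st, 3rd, 5th, ... of the partial from the right).
  doubled (with −9 where >9): 4 1 5 2 7 → sum 19
  kept as-is: 5 5 9 7 → sum 26
Total = 19 + 26 = 45.
Check digit = (10 − (45 mod 10)) mod 10 = 5.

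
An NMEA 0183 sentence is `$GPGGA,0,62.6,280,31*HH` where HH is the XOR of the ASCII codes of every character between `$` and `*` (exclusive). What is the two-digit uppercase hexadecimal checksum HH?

XOR the ASCII codes of the payload characters:
  'G' = 0x47 → acc = 0x47
  'P' = 0x50 → acc = 0x17
  'G' = 0x47 → acc = 0x50
  'G' = 0x47 → acc = 0x17
  'A' = 0x41 → acc = 0x56
  ',' = 0x2C → acc = 0x7A
  '0' = 0x30 → acc = 0x4A
  ',' = 0x2C → acc = 0x66
  '6' = 0x36 → acc = 0x50
  '2' = 0x32 → acc = 0x62
  '.' = 0x2E → acc = 0x4C
  '6' = 0x36 → acc = 0x7A
  ',' = 0x2C → acc = 0x56
  '2' = 0x32 → acc = 0x64
  '8' = 0x38 → acc = 0x5C
  '0' = 0x30 → acc = 0x6C
  ',' = 0x2C → acc = 0x40
  '3' = 0x33 → acc = 0x73
  '1' = 0x31 → acc = 0x42
Checksum = 0x42.

42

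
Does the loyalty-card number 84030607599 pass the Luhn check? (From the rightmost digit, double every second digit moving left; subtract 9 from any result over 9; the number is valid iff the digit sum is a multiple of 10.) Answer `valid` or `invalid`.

invalid

From the right, keep odd positions and double even positions (subtract 9 from any doubled value over 9):
  doubled (positions 2,4,...): 9 5 3 6 8 → sum 31
  kept (positions 1,3,...): 9 5 0 0 0 8 → sum 22
Total = 53.
53 mod 10 = 3, so the number is invalid.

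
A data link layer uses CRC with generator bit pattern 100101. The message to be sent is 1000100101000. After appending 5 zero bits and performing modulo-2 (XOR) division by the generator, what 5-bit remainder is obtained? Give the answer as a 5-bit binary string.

10011

Append 5 zeros: 100010010100000000. Divide by 100101 (XOR where the leading bit is 1):
  pos 0: 100010 XOR 100101 = 000111
  pos 3: 111010 XOR 100101 = 011111
  pos 4: 111111 XOR 100101 = 011010
  pos 5: 110100 XOR 100101 = 010001
  pos 6: 100010 XOR 100101 = 000111
  pos 9: 111000 XOR 100101 = 011101
  pos 10: 111010 XOR 100101 = 011111
  pos 11: 111110 XOR 100101 = 011011
  pos 12: 110110 XOR 100101 = 010011
Remainder (last 5 bits) = 10011. This is the CRC / FCS.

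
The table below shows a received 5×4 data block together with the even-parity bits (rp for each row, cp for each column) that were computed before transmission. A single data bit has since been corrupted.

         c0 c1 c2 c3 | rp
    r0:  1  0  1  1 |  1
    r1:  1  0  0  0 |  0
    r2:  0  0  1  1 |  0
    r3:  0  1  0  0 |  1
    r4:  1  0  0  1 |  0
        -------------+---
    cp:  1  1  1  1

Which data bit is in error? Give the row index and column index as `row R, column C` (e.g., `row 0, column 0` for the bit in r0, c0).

Recompute each row's even parity and compare to rp:
  r0: data parity 1, sent rp 1 → ok
  r1: data parity 1, sent rp 0 → mismatch
  r2: data parity 0, sent rp 0 → ok
  r3: data parity 1, sent rp 1 → ok
  r4: data parity 0, sent rp 0 → ok
Recompute each column's even parity and compare to cp:
  c0: data parity 1, sent cp 1 → ok
  c1: data parity 1, sent cp 1 → ok
  c2: data parity 0, sent cp 1 → mismatch
  c3: data parity 1, sent cp 1 → ok
Exactly one row (r1) and one column (c2) fail → the flipped bit is at their intersection.

row 1, column 2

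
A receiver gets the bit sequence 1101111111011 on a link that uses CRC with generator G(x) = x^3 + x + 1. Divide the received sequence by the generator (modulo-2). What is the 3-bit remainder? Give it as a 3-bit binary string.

Modulo-2 division of 1101111111011 by 1011:
  pos 0: 1101 XOR 1011 = 0110
  pos 1: 1101 XOR 1011 = 0110
  pos 2: 1101 XOR 1011 = 0110
  pos 3: 1101 XOR 1011 = 0110
  pos 4: 1101 XOR 1011 = 0110
  pos 5: 1101 XOR 1011 = 0110
  pos 6: 1101 XOR 1011 = 0110
  pos 7: 1100 XOR 1011 = 0111
  pos 8: 1111 XOR 1011 = 0100
  pos 9: 1001 XOR 1011 = 0010
Remainder = 010 (nonzero — an error is detected).

010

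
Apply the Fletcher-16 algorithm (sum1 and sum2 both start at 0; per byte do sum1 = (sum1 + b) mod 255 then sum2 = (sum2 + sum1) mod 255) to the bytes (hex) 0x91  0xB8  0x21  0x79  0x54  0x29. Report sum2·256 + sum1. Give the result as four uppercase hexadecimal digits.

C762

Running sums (mod 255):
  after byte 0 (0x91): sum1=145, sum2=145
  after byte 1 (0xB8): sum1=74, sum2=219
  after byte 2 (0x21): sum1=107, sum2=71
  after byte 3 (0x79): sum1=228, sum2=44
  after byte 4 (0x54): sum1=57, sum2=101
  after byte 5 (0x29): sum1=98, sum2=199
Checksum = sum2·256 + sum1 = 199·256 + 98 = 51042 = 0xC762.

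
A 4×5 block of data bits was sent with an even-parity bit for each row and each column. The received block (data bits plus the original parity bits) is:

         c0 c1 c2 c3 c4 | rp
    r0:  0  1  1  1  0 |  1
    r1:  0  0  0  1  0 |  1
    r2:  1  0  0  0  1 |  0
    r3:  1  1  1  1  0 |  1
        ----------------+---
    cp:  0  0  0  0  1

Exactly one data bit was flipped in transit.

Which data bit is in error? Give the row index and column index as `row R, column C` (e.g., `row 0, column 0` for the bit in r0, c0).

row 3, column 3

Recompute each row's even parity and compare to rp:
  r0: data parity 1, sent rp 1 → ok
  r1: data parity 1, sent rp 1 → ok
  r2: data parity 0, sent rp 0 → ok
  r3: data parity 0, sent rp 1 → mismatch
Recompute each column's even parity and compare to cp:
  c0: data parity 0, sent cp 0 → ok
  c1: data parity 0, sent cp 0 → ok
  c2: data parity 0, sent cp 0 → ok
  c3: data parity 1, sent cp 0 → mismatch
  c4: data parity 1, sent cp 1 → ok
Exactly one row (r3) and one column (c3) fail → the flipped bit is at their intersection.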